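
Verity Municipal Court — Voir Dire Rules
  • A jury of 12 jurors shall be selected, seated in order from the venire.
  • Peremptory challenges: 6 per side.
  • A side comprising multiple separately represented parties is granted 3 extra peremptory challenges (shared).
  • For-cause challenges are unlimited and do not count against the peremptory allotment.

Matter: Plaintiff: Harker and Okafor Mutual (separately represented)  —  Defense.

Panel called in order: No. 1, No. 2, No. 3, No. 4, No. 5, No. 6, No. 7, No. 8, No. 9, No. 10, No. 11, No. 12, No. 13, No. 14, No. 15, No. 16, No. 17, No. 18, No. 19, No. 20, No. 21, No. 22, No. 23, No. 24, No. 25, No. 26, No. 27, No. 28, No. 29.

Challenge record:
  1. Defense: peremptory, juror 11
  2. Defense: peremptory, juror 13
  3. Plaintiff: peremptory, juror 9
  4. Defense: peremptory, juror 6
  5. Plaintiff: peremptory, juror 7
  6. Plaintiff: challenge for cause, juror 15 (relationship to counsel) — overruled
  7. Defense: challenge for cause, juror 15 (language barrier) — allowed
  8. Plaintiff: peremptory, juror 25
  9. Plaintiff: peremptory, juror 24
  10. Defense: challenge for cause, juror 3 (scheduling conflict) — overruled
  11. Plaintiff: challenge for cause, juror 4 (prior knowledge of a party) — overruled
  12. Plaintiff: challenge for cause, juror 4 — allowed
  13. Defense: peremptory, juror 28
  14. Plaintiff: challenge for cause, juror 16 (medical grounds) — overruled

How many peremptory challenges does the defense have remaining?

2

Defense allotment: 6.
Defense peremptories used: #11, #13, #6, #28 — 4 (for-cause on #15, #3 don't count).
Remaining: 6 − 4 = 2.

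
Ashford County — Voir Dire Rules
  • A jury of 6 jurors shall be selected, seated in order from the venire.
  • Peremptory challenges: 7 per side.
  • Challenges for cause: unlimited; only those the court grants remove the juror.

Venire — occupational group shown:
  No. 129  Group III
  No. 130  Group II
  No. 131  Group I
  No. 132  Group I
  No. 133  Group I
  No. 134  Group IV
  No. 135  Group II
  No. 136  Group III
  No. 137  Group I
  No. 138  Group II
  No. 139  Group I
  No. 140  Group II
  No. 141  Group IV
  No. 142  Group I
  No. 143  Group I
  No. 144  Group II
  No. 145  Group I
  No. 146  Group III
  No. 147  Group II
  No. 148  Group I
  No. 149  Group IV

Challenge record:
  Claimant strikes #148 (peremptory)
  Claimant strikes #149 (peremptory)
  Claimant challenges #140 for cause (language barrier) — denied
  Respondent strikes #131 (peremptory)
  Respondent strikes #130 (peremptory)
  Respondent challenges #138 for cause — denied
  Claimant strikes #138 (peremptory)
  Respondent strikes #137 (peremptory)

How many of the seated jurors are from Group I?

2

Removed: #130, #131, #137, #138, #148, #149.
Seated jurors 1–6: #129, #132, #133, #134, #135, #136.
Of those, in Group I: #132, #133 → 2.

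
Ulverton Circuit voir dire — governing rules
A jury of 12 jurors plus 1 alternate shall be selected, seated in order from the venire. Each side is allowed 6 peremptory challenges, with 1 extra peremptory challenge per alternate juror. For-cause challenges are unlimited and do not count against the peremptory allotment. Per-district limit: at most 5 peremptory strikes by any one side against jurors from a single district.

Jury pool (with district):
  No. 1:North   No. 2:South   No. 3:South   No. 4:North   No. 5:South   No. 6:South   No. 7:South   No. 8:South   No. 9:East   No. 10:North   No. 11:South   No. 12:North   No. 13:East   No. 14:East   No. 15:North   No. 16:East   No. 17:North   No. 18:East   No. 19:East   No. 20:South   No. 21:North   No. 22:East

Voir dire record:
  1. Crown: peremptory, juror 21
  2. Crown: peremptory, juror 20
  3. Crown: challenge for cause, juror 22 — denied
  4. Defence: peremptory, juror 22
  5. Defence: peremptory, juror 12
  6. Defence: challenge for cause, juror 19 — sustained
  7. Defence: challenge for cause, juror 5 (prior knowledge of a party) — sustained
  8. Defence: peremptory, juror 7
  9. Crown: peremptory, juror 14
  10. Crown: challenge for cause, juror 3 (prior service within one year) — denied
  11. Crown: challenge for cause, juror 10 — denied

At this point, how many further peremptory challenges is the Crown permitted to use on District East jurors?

Crown peremptories so far: #21, #20, #14 — 3 of 7 used, 4 left overall.
Against District East: #14 — 1 used; per-district cap 5 leaves 4.
Binding limit: min(4, 4) = 4.

4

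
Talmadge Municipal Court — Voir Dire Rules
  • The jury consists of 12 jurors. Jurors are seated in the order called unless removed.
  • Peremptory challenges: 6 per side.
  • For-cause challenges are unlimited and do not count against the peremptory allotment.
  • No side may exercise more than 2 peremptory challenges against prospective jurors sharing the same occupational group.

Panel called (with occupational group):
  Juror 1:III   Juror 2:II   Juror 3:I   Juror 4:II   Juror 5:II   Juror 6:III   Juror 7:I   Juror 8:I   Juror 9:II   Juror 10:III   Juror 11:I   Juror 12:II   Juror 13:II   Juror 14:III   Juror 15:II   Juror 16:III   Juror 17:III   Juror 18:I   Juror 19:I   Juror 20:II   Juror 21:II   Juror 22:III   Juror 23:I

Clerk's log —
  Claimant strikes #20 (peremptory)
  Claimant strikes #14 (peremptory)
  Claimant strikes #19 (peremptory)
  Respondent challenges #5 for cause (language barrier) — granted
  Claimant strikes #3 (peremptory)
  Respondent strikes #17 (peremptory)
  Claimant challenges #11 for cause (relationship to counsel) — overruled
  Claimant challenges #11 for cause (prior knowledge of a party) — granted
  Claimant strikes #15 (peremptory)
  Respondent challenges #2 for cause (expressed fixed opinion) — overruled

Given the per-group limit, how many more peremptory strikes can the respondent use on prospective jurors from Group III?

1

Respondent peremptories so far: #17 — 1 of 6 used, 5 left overall.
Against Group III: #17 — 1 used; per-group cap 2 leaves 1.
Binding limit: min(5, 1) = 1.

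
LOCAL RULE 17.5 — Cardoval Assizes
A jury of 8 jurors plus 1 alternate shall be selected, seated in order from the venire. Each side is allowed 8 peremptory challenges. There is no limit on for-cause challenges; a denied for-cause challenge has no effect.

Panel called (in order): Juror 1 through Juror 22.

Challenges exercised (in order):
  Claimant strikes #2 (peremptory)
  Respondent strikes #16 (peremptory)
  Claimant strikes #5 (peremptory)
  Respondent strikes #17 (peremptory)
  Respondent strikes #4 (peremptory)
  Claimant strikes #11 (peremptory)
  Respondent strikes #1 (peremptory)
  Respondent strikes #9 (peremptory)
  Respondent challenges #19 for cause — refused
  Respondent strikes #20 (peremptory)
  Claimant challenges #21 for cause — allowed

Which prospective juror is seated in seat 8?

14

Removed: #1, #2, #4, #5, #9, #11, #16, #17, #20, #21. (#19 stays — for-cause denied.)
Seating in order: seats 1–8 → #3, #6, #7, #8, #10, #12, #13, #14; alternates → #15.
So seat 8 is #14.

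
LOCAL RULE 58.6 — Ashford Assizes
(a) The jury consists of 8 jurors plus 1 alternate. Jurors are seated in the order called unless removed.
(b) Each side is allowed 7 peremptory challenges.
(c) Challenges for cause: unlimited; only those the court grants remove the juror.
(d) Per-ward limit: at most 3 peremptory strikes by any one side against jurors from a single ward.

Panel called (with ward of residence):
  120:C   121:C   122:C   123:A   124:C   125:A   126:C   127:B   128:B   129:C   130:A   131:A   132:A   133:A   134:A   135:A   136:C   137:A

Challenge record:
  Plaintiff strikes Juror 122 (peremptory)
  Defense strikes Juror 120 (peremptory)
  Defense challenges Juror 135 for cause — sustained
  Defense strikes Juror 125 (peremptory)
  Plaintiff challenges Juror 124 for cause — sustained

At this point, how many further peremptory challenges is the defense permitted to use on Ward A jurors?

2

Defense peremptories so far: #120, #125 — 2 of 7 used, 5 left overall.
Against Ward A: #125 — 1 used; per-ward cap 3 leaves 2.
Binding limit: min(5, 2) = 2.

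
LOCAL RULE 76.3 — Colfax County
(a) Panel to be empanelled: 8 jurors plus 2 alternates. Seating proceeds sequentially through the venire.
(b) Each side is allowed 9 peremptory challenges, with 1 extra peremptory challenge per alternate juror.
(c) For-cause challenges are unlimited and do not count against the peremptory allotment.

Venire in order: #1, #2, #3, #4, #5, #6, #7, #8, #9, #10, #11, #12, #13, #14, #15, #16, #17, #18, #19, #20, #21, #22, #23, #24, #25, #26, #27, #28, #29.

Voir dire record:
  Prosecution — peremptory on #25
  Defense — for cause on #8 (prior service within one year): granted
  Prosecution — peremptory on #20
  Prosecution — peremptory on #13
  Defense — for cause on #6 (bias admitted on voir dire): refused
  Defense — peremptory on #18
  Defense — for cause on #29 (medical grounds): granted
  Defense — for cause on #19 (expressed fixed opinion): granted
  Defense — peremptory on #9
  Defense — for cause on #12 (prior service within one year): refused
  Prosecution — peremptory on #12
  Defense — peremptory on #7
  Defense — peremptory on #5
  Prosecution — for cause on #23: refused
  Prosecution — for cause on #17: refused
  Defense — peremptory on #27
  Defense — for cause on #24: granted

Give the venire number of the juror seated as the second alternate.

Removed: #5, #7, #8, #9, #12, #13, #18, #19, #20, #24, #25, #27, #29. (#6, #17, #23 stay — for-cause denied.)
Filling seats in venire order through position 10: #1, #2, #3, #4, #6, #10, #11, #14, #15, #16.
So alternate 2 is #16.

16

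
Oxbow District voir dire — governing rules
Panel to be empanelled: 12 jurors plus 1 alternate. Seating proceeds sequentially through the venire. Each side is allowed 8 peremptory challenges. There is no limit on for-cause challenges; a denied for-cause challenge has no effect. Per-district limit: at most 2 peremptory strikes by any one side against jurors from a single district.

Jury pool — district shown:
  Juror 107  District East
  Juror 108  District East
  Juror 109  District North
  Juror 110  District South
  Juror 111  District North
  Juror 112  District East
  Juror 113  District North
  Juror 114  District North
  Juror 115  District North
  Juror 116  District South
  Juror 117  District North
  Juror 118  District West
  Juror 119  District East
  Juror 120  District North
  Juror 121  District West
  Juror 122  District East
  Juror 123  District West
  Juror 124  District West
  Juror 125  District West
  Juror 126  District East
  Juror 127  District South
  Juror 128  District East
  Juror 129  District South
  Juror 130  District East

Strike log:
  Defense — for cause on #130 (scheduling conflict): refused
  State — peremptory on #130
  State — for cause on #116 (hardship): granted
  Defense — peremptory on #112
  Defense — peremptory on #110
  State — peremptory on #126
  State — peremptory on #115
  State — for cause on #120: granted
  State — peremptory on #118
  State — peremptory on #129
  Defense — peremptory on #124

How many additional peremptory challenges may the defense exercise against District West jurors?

1

Defense peremptories so far: #112, #110, #124 — 3 of 8 used, 5 left overall.
Against District West: #124 — 1 used; per-district cap 2 leaves 1.
Binding limit: min(5, 1) = 1.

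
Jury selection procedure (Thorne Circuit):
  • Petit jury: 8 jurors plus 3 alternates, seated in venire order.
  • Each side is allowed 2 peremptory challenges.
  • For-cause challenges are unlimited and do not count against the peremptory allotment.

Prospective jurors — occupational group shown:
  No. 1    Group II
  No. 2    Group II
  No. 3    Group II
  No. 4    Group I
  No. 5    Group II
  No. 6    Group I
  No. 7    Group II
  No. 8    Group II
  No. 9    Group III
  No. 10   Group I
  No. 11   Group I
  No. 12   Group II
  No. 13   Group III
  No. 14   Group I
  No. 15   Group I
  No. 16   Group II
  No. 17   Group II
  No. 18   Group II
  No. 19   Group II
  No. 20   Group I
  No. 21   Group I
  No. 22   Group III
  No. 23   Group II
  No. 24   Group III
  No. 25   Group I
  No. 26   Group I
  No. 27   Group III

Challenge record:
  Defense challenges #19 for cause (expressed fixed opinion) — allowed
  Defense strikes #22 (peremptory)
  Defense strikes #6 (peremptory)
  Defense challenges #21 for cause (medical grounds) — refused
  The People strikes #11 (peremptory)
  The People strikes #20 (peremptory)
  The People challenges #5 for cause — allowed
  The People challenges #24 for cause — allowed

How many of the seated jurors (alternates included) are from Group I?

Removed: #5, #6, #11, #19, #20, #22, #24.
Seated (11 incl. alternates): #1, #2, #3, #4, #7, #8, #9, #10, #12, #13, #14.
Of those, in Group I: #4, #10, #14 → 3.

3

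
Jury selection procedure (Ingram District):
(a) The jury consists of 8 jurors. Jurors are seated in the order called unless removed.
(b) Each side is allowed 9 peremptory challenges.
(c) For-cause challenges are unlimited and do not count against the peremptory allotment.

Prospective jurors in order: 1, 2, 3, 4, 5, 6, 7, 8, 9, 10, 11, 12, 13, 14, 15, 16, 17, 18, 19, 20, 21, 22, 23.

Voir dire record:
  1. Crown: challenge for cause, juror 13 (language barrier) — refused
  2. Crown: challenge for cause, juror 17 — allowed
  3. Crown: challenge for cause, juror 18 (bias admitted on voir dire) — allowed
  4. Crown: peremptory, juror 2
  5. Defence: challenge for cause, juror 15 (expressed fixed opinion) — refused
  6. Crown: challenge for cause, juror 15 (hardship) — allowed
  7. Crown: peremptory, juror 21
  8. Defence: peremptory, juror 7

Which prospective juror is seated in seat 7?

9

Removed: #2, #7, #15, #17, #18, #21. (#13 stays — for-cause denied.)
Seating in order: seats 1–8 → #1, #3, #4, #5, #6, #8, #9, #10.
So seat 7 is #9.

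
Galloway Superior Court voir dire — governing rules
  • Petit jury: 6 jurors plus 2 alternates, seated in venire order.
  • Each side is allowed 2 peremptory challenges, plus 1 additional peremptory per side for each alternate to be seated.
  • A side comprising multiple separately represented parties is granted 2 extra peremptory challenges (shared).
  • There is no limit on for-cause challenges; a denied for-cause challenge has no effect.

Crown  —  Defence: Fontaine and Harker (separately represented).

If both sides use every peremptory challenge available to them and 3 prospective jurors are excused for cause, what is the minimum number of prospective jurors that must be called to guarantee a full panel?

Seats to fill: 6 + 2 alternates = 8.
Peremptories — Crown: 2 + 1×2 = 4; Defence: 2 + 1×2 + 2 = 6; total 10.
For-cause removals: 3.
Minimum venire: 8 + 10 + 3 = 21.

21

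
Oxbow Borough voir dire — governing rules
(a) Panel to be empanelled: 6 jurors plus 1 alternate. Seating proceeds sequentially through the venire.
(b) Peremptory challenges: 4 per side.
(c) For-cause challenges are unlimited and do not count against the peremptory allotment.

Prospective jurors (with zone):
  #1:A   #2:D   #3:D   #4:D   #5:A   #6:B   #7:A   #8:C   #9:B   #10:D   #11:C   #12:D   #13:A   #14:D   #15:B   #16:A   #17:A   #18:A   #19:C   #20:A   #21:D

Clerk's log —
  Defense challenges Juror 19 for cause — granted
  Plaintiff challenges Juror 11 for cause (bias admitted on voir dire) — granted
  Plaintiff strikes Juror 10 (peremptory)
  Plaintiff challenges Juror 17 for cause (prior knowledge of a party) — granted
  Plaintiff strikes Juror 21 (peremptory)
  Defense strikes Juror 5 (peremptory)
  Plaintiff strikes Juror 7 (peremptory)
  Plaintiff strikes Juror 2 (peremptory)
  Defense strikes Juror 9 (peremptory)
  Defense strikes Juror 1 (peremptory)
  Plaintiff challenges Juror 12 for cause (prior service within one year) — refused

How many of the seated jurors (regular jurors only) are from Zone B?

Removed: #1, #2, #5, #7, #9, #10, #11, #17, #19, #21.
Seated jurors 1–6: #3, #4, #6, #8, #12, #13 (alternates #14 not counted).
Of those, in Zone B: #6 → 1.

1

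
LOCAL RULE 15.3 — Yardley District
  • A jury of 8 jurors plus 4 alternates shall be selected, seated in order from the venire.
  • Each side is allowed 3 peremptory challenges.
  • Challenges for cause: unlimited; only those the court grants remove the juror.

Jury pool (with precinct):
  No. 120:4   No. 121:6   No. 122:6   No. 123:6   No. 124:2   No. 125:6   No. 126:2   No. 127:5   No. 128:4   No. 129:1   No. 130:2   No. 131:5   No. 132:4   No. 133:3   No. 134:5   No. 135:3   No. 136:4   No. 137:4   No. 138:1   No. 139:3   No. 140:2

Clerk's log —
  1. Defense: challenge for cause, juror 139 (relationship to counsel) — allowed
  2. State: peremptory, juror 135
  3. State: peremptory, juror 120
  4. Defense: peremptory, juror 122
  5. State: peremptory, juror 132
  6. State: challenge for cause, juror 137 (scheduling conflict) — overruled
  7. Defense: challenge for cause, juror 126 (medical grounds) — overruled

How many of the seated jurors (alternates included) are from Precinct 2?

Removed: #120, #122, #132, #135, #139.
Seated (12 incl. alternates): #121, #123, #124, #125, #126, #127, #128, #129, #130, #131, #133, #134.
Of those, in Precinct 2: #124, #126, #130 → 3.

3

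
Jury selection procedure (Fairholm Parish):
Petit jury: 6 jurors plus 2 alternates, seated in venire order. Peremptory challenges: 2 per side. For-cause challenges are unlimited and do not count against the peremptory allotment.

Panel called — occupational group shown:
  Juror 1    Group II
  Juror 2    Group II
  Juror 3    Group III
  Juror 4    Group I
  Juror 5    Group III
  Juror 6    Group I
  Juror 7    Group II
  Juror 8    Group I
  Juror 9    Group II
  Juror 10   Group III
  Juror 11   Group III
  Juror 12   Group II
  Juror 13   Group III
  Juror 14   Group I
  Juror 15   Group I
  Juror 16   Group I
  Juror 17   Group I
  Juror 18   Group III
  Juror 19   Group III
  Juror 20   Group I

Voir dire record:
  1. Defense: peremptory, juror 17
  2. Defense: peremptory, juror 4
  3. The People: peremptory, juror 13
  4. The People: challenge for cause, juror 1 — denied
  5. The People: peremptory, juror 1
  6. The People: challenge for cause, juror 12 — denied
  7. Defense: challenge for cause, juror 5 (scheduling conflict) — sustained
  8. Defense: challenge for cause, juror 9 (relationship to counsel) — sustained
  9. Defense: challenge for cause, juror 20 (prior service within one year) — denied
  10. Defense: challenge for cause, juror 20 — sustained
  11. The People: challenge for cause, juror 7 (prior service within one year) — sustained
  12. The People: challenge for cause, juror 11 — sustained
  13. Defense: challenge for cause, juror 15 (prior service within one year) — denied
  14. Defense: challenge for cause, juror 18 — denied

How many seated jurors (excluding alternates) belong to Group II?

Removed: #1, #4, #5, #7, #9, #11, #13, #17, #20.
Seated jurors 1–6: #2, #3, #6, #8, #10, #12 (alternates #14, #15 not counted).
Of those, in Group II: #2, #12 → 2.

2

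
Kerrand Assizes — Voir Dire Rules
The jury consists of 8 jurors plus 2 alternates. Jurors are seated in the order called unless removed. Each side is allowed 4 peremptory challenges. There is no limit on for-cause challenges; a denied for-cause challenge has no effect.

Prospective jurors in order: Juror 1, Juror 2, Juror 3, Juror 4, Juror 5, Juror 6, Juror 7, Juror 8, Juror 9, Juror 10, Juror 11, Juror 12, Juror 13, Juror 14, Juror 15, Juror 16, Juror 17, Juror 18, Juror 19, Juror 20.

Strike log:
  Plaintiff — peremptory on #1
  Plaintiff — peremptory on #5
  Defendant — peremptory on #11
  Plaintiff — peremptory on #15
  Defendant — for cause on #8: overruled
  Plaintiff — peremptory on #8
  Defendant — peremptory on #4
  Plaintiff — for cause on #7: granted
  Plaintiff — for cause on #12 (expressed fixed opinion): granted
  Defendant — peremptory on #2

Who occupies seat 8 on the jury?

Removed: #1, #2, #4, #5, #7, #8, #11, #12, #15.
Seating in order: seats 1–8 → #3, #6, #9, #10, #13, #14, #16, #17; alternates → #18, #19.
So seat 8 is #17.

17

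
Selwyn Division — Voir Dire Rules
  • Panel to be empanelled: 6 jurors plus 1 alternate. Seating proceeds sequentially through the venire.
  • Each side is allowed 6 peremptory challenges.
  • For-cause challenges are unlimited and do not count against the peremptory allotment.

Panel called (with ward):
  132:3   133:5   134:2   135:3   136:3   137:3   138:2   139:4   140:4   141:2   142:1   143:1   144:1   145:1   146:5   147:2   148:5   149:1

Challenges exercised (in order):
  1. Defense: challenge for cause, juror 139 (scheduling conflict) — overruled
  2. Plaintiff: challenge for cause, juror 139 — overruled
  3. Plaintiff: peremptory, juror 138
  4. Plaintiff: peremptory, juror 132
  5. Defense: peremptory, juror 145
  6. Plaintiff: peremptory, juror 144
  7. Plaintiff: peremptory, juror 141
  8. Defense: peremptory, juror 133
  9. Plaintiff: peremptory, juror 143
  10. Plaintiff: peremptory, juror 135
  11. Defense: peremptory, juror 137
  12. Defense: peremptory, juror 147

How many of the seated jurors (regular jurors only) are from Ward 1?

Removed: #132, #133, #135, #137, #138, #141, #143, #144, #145, #147.
Seated jurors 1–6: #134, #136, #139, #140, #142, #146 (alternates #148 not counted).
Of those, in Ward 1: #142 → 1.

1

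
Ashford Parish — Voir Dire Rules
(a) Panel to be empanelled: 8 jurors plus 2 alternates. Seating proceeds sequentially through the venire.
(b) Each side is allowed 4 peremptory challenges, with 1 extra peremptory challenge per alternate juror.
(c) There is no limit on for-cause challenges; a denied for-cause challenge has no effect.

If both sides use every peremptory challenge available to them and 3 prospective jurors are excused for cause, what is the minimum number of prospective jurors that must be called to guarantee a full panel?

Seats to fill: 8 + 2 alternates = 10.
Peremptories: 4 + 1×2 = 6 per side × 2 sides = 12.
For-cause removals: 3.
Minimum venire: 10 + 12 + 3 = 25.

25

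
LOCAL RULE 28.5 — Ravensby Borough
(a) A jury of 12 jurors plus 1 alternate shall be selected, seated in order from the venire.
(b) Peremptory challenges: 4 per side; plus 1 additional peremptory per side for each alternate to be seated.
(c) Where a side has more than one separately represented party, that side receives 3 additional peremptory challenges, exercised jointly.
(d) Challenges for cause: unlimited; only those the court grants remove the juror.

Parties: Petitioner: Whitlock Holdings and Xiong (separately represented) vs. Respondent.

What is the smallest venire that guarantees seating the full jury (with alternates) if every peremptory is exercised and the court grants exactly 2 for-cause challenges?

28

Seats to fill: 12 + 1 alternates = 13.
Peremptories — Petitioner: 4 + 1×1 + 3 = 8; Respondent: 4 + 1×1 = 5; total 13.
For-cause removals: 2.
Minimum venire: 13 + 13 + 2 = 28.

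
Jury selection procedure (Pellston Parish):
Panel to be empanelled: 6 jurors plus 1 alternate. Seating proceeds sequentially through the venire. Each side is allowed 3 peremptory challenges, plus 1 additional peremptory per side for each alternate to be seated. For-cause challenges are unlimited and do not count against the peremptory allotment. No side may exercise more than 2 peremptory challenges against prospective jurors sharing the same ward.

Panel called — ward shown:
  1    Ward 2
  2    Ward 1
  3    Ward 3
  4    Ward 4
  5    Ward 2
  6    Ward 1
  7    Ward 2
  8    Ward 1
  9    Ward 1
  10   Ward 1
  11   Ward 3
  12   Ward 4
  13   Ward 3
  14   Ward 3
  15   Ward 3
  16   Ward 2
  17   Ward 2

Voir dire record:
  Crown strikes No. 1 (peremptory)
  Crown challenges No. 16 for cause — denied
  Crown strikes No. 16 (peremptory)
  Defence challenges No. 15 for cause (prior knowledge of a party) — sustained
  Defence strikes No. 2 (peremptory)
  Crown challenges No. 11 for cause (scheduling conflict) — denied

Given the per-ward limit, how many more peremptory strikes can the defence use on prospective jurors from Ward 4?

Defence peremptories so far: #2 — 1 of 4 used, 3 left overall.
Against Ward 4: none yet — per-ward cap 2 leaves 2.
Binding limit: min(3, 2) = 2.

2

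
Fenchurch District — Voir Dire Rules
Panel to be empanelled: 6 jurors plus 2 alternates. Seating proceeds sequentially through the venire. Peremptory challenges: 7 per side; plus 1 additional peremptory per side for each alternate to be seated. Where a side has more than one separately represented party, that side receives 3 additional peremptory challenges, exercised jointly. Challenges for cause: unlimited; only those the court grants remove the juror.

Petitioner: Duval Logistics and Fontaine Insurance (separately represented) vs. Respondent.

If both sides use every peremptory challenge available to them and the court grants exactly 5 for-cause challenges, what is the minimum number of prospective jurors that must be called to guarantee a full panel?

34

Seats to fill: 6 + 2 alternates = 8.
Peremptories — Petitioner: 7 + 1×2 + 3 = 12; Respondent: 7 + 1×2 = 9; total 21.
For-cause removals: 5.
Minimum venire: 8 + 21 + 5 = 34.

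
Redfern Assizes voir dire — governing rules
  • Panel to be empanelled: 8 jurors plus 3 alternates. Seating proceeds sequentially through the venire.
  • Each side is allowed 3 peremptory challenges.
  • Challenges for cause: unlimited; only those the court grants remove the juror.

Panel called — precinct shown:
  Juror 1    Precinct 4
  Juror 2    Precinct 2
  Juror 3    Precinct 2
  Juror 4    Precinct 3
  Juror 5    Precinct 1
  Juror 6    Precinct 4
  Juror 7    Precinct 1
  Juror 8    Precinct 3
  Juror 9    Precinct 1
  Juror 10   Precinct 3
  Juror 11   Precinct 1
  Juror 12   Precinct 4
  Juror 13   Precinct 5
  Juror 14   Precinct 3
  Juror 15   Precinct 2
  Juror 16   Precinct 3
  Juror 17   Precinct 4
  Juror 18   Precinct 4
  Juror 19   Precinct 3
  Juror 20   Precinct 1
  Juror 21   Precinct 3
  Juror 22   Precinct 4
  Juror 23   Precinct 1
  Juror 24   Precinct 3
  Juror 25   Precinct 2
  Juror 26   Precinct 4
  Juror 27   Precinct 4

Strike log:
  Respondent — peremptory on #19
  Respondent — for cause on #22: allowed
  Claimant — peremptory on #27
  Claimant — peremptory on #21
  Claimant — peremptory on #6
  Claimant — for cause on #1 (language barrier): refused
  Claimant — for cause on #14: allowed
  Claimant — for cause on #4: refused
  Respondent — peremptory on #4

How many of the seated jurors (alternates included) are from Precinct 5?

1

Removed: #4, #6, #14, #19, #21, #22, #27.
Seated (11 incl. alternates): #1, #2, #3, #5, #7, #8, #9, #10, #11, #12, #13.
Of those, in Precinct 5: #13 → 1.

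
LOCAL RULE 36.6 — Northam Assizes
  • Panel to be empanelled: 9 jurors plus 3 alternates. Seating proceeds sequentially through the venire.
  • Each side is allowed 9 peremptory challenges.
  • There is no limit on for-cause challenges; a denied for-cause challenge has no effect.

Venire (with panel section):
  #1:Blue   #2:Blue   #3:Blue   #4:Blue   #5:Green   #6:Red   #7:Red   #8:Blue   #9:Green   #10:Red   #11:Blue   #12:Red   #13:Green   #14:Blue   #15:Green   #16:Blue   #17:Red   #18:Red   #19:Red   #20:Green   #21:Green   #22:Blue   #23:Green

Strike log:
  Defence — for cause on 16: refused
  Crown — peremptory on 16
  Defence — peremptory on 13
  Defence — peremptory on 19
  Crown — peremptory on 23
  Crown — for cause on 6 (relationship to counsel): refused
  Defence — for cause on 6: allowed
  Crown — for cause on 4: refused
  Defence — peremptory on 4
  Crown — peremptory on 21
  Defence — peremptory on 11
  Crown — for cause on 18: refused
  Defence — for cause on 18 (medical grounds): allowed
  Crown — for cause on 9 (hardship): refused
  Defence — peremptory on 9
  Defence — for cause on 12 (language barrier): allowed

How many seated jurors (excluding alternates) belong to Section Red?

Removed: #4, #6, #9, #11, #12, #13, #16, #18, #19, #21, #23.
Seated jurors 1–9: #1, #2, #3, #5, #7, #8, #10, #14, #15 (alternates #17, #20, #22 not counted).
Of those, in Section Red: #7, #10 → 2.

2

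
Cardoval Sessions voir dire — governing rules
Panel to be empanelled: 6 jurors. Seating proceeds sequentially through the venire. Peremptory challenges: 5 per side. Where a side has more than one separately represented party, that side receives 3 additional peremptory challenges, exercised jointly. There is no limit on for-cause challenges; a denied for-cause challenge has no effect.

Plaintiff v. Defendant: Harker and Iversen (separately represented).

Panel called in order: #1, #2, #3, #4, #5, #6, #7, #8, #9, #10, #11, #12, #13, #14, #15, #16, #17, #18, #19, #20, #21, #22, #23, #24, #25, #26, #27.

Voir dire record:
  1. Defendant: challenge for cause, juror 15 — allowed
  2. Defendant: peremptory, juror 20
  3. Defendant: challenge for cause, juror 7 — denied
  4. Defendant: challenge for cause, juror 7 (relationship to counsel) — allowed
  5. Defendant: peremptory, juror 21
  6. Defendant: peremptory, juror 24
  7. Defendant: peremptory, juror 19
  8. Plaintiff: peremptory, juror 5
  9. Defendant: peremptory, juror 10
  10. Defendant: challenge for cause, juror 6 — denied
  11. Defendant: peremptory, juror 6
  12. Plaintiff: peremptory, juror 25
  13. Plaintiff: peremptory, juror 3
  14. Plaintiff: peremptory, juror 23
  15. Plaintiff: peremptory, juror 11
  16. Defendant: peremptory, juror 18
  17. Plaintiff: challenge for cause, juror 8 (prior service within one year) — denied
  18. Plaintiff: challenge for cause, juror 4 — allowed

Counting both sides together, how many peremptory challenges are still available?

1

Plaintiff allotment: 5. Defendant allotment: 5 base + 3 multi-party = 8.
Plaintiff peremptories used: #5, #25, #3, #23, #11 — 5 (for-cause on #8, #4 don't count).
Defendant peremptories used: #20, #21, #24, #19, #10, #6, #18 — 7 (for-cause on #15, #7, #7, #6 don't count).
Remaining: (5 − 5) + (8 − 7) = 1.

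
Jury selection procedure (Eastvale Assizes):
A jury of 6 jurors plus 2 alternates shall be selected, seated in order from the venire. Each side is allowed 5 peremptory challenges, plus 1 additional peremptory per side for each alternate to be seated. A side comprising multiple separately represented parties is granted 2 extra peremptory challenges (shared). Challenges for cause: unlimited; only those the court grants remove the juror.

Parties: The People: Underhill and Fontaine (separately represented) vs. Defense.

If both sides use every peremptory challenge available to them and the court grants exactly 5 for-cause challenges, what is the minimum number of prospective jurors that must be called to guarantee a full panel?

29

Seats to fill: 6 + 2 alternates = 8.
Peremptories — The People: 5 + 1×2 + 2 = 9; Defense: 5 + 1×2 = 7; total 16.
For-cause removals: 5.
Minimum venire: 8 + 16 + 5 = 29.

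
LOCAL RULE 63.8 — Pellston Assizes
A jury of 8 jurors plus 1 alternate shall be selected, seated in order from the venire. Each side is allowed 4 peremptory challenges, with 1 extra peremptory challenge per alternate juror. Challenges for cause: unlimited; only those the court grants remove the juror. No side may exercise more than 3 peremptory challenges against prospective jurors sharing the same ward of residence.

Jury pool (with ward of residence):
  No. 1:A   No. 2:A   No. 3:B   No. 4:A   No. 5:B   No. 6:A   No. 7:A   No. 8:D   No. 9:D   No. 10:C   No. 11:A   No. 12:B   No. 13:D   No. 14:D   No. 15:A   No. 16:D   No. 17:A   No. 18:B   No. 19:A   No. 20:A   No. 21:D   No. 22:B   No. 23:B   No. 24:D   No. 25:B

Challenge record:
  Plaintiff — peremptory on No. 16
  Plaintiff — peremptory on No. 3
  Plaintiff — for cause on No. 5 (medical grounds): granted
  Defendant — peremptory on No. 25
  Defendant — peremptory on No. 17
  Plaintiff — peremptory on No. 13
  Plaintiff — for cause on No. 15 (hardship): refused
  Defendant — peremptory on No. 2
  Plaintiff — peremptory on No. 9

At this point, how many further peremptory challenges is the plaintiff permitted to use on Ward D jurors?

Plaintiff peremptories so far: #16, #3, #13, #9 — 4 of 5 used, 1 left overall.
Against Ward D: #16, #13, #9 — 3 used; per-ward cap 3 leaves 0.
Binding limit: min(1, 0) = 0.

0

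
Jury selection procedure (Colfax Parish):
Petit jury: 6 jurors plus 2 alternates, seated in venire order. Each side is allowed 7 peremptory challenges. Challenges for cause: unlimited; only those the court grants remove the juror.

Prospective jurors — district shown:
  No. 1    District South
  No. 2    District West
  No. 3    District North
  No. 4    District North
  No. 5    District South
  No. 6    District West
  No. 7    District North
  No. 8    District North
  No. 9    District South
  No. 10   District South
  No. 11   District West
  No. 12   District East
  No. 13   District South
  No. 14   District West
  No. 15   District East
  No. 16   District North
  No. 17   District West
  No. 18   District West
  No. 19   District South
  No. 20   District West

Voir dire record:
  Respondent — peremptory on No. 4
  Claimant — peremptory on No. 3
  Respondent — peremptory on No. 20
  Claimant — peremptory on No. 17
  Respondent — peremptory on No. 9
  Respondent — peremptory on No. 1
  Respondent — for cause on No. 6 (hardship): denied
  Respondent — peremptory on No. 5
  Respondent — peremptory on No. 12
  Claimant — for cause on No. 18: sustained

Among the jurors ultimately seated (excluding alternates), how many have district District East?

Removed: #1, #3, #4, #5, #9, #12, #17, #18, #20.
Seated jurors 1–6: #2, #6, #7, #8, #10, #11 (alternates #13, #14 not counted).
None of those are in District East → 0.

0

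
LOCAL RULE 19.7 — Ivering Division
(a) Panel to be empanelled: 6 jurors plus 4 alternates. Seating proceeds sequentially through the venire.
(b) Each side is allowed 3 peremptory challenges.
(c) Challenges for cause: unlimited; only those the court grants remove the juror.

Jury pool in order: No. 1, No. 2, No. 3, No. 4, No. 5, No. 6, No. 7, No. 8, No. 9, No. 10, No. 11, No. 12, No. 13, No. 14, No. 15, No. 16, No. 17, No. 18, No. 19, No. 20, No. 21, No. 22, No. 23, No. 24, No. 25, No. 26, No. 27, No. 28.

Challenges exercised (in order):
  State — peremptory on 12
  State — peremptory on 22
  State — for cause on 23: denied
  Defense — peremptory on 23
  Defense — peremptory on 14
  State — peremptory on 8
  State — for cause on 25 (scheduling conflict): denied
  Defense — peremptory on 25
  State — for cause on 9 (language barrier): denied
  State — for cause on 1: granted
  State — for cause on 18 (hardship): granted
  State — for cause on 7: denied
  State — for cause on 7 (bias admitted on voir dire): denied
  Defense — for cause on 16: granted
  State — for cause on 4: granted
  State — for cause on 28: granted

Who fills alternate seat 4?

15

Removed: #1, #4, #8, #12, #14, #16, #18, #22, #23, #25, #28. (#7, #9 stay — for-cause denied.)
Seating in order: seats 1–6 → #2, #3, #5, #6, #7, #9; alternates → #10, #11, #13, #15.
So alternate 4 is #15.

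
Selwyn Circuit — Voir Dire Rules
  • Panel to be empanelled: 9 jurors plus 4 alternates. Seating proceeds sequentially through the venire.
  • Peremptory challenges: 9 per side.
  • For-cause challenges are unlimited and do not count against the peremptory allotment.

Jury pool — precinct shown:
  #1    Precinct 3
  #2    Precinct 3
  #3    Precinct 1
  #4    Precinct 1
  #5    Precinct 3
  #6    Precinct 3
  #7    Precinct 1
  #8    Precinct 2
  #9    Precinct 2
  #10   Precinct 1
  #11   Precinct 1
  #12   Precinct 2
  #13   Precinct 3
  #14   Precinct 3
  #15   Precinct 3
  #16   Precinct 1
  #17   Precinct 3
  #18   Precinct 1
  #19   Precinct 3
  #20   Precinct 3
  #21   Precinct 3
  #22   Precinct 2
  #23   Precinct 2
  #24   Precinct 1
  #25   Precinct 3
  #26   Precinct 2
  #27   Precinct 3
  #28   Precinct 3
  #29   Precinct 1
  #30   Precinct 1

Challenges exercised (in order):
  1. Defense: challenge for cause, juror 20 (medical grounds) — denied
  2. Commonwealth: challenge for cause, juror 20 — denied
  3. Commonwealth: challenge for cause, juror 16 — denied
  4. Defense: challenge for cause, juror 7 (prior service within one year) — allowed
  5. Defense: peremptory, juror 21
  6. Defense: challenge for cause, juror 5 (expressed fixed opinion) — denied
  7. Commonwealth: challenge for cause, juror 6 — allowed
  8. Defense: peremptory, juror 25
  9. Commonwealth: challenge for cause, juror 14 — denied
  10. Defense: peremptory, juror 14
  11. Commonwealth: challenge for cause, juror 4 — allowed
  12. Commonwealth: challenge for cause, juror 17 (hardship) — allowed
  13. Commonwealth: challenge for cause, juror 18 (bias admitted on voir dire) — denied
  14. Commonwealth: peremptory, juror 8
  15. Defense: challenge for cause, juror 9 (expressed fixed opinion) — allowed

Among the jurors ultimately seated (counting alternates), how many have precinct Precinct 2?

1

Removed: #4, #6, #7, #8, #9, #14, #17, #21, #25.
Seated (13 incl. alternates): #1, #2, #3, #5, #10, #11, #12, #13, #15, #16, #18, #19, #20.
Of those, in Precinct 2: #12 → 1.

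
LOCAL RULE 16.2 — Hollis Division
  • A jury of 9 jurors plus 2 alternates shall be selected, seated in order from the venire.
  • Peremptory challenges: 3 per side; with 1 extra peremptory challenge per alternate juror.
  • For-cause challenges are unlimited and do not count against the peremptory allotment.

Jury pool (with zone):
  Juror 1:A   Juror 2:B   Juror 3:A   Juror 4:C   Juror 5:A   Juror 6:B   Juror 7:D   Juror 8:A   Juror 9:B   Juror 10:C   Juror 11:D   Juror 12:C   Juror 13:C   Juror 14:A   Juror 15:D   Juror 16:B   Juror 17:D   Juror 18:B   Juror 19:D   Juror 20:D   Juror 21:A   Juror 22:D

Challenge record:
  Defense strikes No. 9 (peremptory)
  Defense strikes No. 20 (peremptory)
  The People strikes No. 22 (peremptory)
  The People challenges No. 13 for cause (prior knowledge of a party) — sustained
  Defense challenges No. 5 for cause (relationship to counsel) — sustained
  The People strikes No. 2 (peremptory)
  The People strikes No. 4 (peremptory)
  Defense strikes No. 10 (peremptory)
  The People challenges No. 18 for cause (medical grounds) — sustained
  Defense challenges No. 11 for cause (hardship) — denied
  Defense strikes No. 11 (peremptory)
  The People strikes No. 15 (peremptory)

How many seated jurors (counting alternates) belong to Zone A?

5

Removed: #2, #4, #5, #9, #10, #11, #13, #15, #18, #20, #22.
Seated (11 incl. alternates): #1, #3, #6, #7, #8, #12, #14, #16, #17, #19, #21.
Of those, in Zone A: #1, #3, #8, #14, #21 → 5.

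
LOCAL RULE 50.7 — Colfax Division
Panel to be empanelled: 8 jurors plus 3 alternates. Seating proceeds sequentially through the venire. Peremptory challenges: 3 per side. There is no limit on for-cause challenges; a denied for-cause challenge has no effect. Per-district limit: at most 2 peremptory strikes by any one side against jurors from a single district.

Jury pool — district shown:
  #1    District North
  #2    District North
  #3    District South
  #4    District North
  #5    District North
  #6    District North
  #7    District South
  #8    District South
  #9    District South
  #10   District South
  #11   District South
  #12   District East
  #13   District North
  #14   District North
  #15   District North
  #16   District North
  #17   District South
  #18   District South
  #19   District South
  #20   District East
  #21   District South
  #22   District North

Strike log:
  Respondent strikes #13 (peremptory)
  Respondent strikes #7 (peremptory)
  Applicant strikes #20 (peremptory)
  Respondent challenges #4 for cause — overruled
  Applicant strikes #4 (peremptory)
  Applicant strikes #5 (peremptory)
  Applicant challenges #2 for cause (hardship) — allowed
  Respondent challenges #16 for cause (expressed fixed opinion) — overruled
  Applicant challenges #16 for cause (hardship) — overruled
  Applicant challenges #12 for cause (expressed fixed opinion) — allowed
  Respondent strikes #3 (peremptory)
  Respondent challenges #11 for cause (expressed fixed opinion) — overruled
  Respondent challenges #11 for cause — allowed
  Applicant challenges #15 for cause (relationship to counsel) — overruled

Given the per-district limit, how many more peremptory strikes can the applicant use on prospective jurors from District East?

Applicant peremptories so far: #20, #4, #5 — 3 of 3 used, 0 left overall.
Against District East: #20 — 1 used; per-district cap 2 leaves 1.
Binding limit: min(0, 1) = 0.

0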